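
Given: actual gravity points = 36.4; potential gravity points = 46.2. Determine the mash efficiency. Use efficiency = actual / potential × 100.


efficiency = 36.4 / 46.2 × 100

78.7879 %


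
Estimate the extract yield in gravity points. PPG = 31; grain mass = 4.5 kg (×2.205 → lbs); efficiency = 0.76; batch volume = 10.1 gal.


points = lbs × PPG × eff / vol
lbs = 4.5 × 2.205 = 9.9225
points = 9.9225 × 31 × 0.76 / 10.1

23.1460 points


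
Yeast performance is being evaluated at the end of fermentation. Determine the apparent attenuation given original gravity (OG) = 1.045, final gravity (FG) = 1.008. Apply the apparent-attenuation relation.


AA = (OG − FG)/(OG − 1) · 100
AA = (1.045 − 1.008)/(1.045 − 1) · 100

82.2222 %


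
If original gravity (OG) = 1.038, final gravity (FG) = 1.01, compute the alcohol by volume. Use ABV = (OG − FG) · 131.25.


ABV = (1.038 − 1.01) · 131.25

3.6750 % ABV


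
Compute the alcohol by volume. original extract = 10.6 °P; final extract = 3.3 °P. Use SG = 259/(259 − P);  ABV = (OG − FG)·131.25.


OG = 259/(259 − 10.6) = 1.0427
FG = 259/(259 − 3.3) = 1.0129
ABV = (1.0427 − 1.0129)·131.25

3.9070 % ABV


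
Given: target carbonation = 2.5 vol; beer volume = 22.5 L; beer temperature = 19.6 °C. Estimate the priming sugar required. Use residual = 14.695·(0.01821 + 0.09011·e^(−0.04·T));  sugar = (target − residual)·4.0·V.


residual = 14.695·(0.01821 + 0.09011·e^(−0.04·19.6)) = 0.8722
sugar = (2.5 − 0.8722)·4.0·22.5

146.5039 g


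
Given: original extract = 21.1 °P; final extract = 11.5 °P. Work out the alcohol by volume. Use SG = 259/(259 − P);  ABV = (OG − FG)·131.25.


OG = 259/(259 − 21.1) = 1.0887
FG = 259/(259 − 11.5) = 1.0465
ABV = (1.0887 − 1.0465)·131.25

5.5424 % ABV


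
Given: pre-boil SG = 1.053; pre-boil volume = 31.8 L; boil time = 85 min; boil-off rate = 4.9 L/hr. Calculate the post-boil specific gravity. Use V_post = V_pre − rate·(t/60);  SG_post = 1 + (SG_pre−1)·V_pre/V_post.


V_post = 31.8 − 4.9·(85/60) = 24.8583
SG_post = 1 + (1.053 − 1)·31.8/24.8583

1.0678


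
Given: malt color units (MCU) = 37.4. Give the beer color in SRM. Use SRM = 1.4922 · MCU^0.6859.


SRM = 1.4922 · 37.4^0.6859

17.8920 SRM


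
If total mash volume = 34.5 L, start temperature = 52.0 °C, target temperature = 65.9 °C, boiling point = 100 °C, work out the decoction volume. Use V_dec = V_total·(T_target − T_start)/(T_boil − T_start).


V_dec = 34.5·(65.9 − 52.0)/(100 − 52.0)

9.9906 L


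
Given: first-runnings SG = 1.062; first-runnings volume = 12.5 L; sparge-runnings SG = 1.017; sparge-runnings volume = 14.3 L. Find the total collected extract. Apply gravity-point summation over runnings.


total = Σ (SG_i − 1)·1000·V_i
first = (1.062 − 1)·1000·12.5 = 775.0000
sparge = (1.017 − 1)·1000·14.3 = 243.1000
total = 775.0000 + 243.1000

1018.1000 gravity·L


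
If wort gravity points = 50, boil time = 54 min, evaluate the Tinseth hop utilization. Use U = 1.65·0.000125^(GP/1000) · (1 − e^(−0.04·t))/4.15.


bigness = 1.65·0.000125^(50/1000) = 1.0528
boil_factor = (1 − e^(−0.04·54))/4.15 = 0.2132
U = 1.0528 · 0.2132

0.2244


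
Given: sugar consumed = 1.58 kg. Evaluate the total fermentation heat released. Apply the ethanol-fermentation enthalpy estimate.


Q = m_sugar · 590 kJ/kg
Q = 1.58 · 590

932.2000 kJ


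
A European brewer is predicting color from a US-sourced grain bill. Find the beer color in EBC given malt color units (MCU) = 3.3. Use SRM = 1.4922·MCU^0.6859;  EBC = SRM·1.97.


SRM = 1.4922·3.3^0.6859 = 3.3844
EBC = 3.3844·1.97

6.6672 EBC


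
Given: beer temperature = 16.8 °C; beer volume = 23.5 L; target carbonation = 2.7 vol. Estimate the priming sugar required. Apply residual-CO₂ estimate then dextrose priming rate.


residual = 14.695·(0.01821 + 0.09011·e^(−0.04·T));  sugar = (target − residual)·4.0·V
residual = 14.695·(0.01821 + 0.09011·e^(−0.04·16.8)) = 0.9438
sugar = (2.7 − 0.9438)·4.0·23.5

165.0800 g


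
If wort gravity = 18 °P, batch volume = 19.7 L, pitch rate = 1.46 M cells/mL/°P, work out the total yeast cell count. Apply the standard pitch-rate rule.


cells (billions) = rate · V_L · °P
cells = 1.46 · 19.7 · 18

517.7160 billion cells


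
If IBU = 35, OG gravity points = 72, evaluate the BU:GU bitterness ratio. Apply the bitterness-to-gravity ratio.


BU:GU = IBU / OG_points
BU:GU = 35 / 72

0.4861


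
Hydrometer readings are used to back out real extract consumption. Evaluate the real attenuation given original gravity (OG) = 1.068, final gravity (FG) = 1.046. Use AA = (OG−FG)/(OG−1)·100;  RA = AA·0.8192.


AA = (1.068 − 1.046)/(1.068 − 1)·100 = 32.3529
RA = 32.3529·0.8192

26.5035 %


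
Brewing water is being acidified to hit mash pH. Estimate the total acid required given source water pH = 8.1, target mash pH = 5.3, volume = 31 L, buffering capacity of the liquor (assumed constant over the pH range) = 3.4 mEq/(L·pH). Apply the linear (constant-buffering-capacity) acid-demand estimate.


acid = buffering capacity · (pH_source − pH_target) · V
acid = 3.4 · (8.1 − 5.3) · 31

295.1200 mEq


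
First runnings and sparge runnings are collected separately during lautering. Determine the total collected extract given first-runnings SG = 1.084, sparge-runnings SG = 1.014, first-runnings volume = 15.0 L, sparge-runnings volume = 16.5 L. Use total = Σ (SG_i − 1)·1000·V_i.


first = (1.084 − 1)·1000·15.0 = 1260.0000
sparge = (1.014 − 1)·1000·16.5 = 231.0000
total = 1260.0000 + 231.0000

1491.0000 gravity·L


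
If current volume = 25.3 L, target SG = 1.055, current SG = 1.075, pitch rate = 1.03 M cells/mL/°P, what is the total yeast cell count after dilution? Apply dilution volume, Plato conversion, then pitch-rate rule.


V_w = V·((SG_c−1)/(SG_t−1)−1);  °P = 259 − 259/SG_t;  cells = rate·(V+V_w)·°P
V_w = 25.3·((1.075−1)/(1.055−1)−1) = 9.2000
V_final = 25.3 + 9.2000 = 34.5000
°P = 259 − 259/1.055 = 13.5024
cells = 1.03·34.5000·13.5024

479.8067 billion cells


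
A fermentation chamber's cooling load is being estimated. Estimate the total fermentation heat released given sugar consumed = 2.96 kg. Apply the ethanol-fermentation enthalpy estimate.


Q = m_sugar · 590 kJ/kg
Q = 2.96 · 590

1746.4000 kJ


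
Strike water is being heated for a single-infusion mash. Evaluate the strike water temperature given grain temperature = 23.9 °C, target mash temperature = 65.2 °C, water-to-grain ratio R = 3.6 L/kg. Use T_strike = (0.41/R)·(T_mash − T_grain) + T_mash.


T_strike = (0.41/3.6)·(65.2 − 23.9) + 65.2

69.9036 °C


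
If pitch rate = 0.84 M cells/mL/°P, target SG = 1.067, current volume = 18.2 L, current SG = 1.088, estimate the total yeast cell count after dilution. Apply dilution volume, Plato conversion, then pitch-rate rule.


V_w = V·((SG_c−1)/(SG_t−1)−1);  °P = 259 − 259/SG_t;  cells = rate·(V+V_w)·°P
V_w = 18.2·((1.088−1)/(1.067−1)−1) = 5.7045
V_final = 18.2 + 5.7045 = 23.9045
°P = 259 − 259/1.067 = 16.2634
cells = 0.84·23.9045·16.2634

326.5643 billion cells


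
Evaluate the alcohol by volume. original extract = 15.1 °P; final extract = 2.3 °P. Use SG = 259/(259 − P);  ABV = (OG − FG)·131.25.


OG = 259/(259 − 15.1) = 1.0619
FG = 259/(259 − 2.3) = 1.0090
ABV = (1.0619 − 1.0090)·131.25

6.9498 % ABV


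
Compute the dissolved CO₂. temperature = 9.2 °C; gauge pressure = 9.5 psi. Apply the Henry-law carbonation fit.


vols = (P + 14.695)·(0.01821 + 0.09011·e^(−0.04·T))
vols = (9.5 + 14.695)·(0.01821 + 0.09011·e^(−0.04·9.2))

1.9496 volumes


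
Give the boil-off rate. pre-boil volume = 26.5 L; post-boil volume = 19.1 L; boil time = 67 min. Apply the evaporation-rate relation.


rate = (V_pre − V_post) / (t_min/60)
rate = (26.5 − 19.1) / (67/60)

6.6269 L/hr


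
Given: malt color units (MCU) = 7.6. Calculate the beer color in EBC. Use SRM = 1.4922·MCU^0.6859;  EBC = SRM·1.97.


SRM = 1.4922·7.6^0.6859 = 5.9976
EBC = 5.9976·1.97

11.8153 EBC


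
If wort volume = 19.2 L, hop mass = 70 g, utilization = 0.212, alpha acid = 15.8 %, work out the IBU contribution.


IBU = (α/100)·mass·U·1000 / V
IBU = (15.8/100)·70·0.212·1000 / 19.2

122.1208 IBU


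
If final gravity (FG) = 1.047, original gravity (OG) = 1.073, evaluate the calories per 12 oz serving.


ABW = (OG−FG)·131.25·0.79/FG;  °P = 259 − 259/SG (for OG→OE and FG→AE);  RE = 0.1808·OE + 0.8192·AE;  Cal = (6.9·ABW + 4·(RE−0.1))·FG·3.55
ABW = (1.073 − 1.047)·131.25·0.79/1.047 = 2.5749
OE = 259 − 259/1.073 = 17.6207 °P
AE = 259 − 259/1.047 = 11.6266 °P
RE = 0.1808·17.6207 + 0.8192·11.6266 = 12.7103 °P
Cal = (6.9·2.5749 + 4·(12.7103−0.1))·1.047·3.55

253.5177 kcal


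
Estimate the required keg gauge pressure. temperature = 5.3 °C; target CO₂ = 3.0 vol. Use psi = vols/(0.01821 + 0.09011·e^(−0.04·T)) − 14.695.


psi = 3.0/(0.01821 + 0.09011·e^(−0.04·5.3)) − 14.695

18.2337 psi


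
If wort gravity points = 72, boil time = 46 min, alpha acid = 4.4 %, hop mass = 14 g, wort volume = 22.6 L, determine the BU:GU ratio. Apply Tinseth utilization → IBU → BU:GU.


U = 1.65·0.000125^(GP/1000)·(1−e^(−0.04t))/4.15;  IBU = (α/100)·m·U·1000/V;  BU:GU = IBU/GP
U = 1.65·0.000125^(72/1000)·(1−e^(−0.04·46))/4.15 = 0.1751
IBU = (4.4/100)·14·0.1751·1000/22.6 = 4.7728
BU:GU = 4.7728/72

0.0663


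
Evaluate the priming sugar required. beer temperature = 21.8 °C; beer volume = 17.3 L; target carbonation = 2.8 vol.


residual = 14.695·(0.01821 + 0.09011·e^(−0.04·T));  sugar = (target − residual)·4.0·V
residual = 14.695·(0.01821 + 0.09011·e^(−0.04·21.8)) = 0.8212
sugar = (2.8 − 0.8212)·4.0·17.3

136.9296 g


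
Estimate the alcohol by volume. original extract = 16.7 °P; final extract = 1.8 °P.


SG = 259/(259 − P);  ABV = (OG − FG)·131.25
OG = 259/(259 − 16.7) = 1.0689
FG = 259/(259 − 1.8) = 1.0070
ABV = (1.0689 − 1.0070)·131.25

8.1276 % ABV


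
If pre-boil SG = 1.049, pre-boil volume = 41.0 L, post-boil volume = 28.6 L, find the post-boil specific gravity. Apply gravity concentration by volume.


SG_post = 1 + (SG_pre − 1)·V_pre/V_post
pts_pre = (1.049 − 1)·1000 = 49.0000
pts_post = 49.0000·41.0/28.6 = 70.2448
SG_post = 1 + 70.2448/1000

1.0702


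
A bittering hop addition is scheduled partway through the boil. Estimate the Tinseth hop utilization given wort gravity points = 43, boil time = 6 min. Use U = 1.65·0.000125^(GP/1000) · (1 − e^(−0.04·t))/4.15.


bigness = 1.65·0.000125^(43/1000) = 1.1211
boil_factor = (1 − e^(−0.04·6))/4.15 = 0.0514
U = 1.1211 · 0.0514

0.0576


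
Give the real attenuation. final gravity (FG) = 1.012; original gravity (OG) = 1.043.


AA = (OG−FG)/(OG−1)·100;  RA = AA·0.8192
AA = (1.043 − 1.012)/(1.043 − 1)·100 = 72.0930
RA = 72.0930·0.8192

59.0586 %


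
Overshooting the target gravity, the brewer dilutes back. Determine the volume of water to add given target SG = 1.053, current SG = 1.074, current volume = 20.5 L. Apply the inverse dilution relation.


V_water = V·((SG_curr − 1)/(SG_target − 1) − 1)
V_water = 20.5·((1.074 − 1)/(1.053 − 1) − 1)

8.1226 L


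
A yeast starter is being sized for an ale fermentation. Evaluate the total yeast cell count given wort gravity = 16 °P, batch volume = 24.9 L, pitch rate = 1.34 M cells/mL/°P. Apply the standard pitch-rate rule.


cells (billions) = rate · V_L · °P
cells = 1.34 · 24.9 · 16

533.8560 billion cells


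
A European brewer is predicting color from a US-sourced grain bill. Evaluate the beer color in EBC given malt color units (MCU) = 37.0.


SRM = 1.4922·MCU^0.6859;  EBC = SRM·1.97
SRM = 1.4922·37.0^0.6859 = 17.7606
EBC = 17.7606·1.97

34.9883 EBC


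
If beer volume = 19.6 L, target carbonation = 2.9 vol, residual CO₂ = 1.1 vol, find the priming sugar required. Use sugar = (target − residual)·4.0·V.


sugar = (2.9 − 1.1)·4.0·19.6

141.1200 g


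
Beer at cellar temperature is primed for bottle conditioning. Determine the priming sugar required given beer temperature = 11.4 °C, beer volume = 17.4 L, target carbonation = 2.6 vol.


residual = 14.695·(0.01821 + 0.09011·e^(−0.04·T));  sugar = (target − residual)·4.0·V
residual = 14.695·(0.01821 + 0.09011·e^(−0.04·11.4)) = 1.1069
sugar = (2.6 − 1.1069)·4.0·17.4

103.9218 g


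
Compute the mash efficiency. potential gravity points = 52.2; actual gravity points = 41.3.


efficiency = actual / potential × 100
efficiency = 41.3 / 52.2 × 100

79.1188 %


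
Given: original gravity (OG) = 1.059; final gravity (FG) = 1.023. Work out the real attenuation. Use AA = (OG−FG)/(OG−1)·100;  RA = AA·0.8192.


AA = (1.059 − 1.023)/(1.059 − 1)·100 = 61.0169
RA = 61.0169·0.8192

49.9851 %


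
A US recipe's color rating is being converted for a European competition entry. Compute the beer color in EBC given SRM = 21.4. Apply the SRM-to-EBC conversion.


EBC = SRM · 1.97
EBC = 21.4 · 1.97

42.1580 EBC


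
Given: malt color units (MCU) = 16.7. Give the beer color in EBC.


SRM = 1.4922·MCU^0.6859;  EBC = SRM·1.97
SRM = 1.4922·16.7^0.6859 = 10.2917
EBC = 10.2917·1.97

20.2747 EBC


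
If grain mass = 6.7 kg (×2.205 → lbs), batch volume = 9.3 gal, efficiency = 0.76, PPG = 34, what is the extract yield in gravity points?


points = lbs × PPG × eff / vol
lbs = 6.7 × 2.205 = 14.7735
points = 14.7735 × 34 × 0.76 / 9.3

41.0481 points


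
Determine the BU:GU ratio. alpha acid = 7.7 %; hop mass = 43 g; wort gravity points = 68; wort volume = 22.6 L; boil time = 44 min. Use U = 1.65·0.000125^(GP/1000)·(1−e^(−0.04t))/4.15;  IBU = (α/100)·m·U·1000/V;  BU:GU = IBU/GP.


U = 1.65·0.000125^(68/1000)·(1−e^(−0.04·44))/4.15 = 0.1787
IBU = (7.7/100)·43·0.1787·1000/22.6 = 26.1748
BU:GU = 26.1748/68

0.3849


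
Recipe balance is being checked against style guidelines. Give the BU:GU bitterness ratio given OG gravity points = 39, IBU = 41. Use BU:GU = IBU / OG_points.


BU:GU = 41 / 39

1.0513


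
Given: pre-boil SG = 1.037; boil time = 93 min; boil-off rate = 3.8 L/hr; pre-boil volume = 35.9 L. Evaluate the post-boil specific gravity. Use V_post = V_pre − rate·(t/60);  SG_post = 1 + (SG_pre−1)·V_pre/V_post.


V_post = 35.9 − 3.8·(93/60) = 30.0100
SG_post = 1 + (1.037 − 1)·35.9/30.0100

1.0443


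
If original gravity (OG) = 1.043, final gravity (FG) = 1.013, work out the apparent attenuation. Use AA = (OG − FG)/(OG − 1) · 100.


AA = (1.043 − 1.013)/(1.043 − 1) · 100

69.7674 %


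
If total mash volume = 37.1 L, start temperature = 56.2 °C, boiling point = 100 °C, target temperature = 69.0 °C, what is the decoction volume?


V_dec = V_total·(T_target − T_start)/(T_boil − T_start)
V_dec = 37.1·(69.0 − 56.2)/(100 − 56.2)

10.8420 L


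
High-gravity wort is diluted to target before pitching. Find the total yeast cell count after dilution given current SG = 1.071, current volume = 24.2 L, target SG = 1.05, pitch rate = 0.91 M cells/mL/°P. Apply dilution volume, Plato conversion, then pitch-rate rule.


V_w = V·((SG_c−1)/(SG_t−1)−1);  °P = 259 − 259/SG_t;  cells = rate·(V+V_w)·°P
V_w = 24.2·((1.071−1)/(1.05−1)−1) = 10.1640
V_final = 24.2 + 10.1640 = 34.3640
°P = 259 − 259/1.05 = 12.3333
cells = 0.91·34.3640·12.3333

385.6786 billion cells


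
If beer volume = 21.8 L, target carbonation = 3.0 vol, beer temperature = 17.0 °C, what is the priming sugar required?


residual = 14.695·(0.01821 + 0.09011·e^(−0.04·T));  sugar = (target − residual)·4.0·V
residual = 14.695·(0.01821 + 0.09011·e^(−0.04·17.0)) = 0.9384
sugar = (3.0 − 0.9384)·4.0·21.8

179.7679 g


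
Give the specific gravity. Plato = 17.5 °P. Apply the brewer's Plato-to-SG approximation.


SG = 259/(259 − P)
SG = 259/(259 − 17.5)

1.0725


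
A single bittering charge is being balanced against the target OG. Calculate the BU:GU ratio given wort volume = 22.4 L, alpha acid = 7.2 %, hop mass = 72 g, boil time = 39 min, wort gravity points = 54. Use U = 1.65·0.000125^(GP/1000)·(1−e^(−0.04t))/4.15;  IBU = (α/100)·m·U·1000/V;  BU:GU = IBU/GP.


U = 1.65·0.000125^(54/1000)·(1−e^(−0.04·39))/4.15 = 0.1933
IBU = (7.2/100)·72·0.1933·1000/22.4 = 44.7341
BU:GU = 44.7341/54

0.8284


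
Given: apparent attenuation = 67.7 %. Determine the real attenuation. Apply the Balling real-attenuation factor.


RA = AA · 0.8192
RA = 67.7 · 0.8192

55.4598 %


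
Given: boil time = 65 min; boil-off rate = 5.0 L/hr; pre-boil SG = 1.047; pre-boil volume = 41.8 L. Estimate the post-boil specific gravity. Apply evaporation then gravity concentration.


V_post = V_pre − rate·(t/60);  SG_post = 1 + (SG_pre−1)·V_pre/V_post
V_post = 41.8 − 5.0·(65/60) = 36.3833
SG_post = 1 + (1.047 − 1)·41.8/36.3833

1.0540


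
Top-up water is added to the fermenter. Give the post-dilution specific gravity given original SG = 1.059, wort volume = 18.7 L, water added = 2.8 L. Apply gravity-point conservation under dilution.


SG_new = 1 + (SG_old − 1)·V_old/(V_old + V_water)
pts = (1.059 − 1)·1000·18.7/(18.7 + 2.8) = 51.3163
SG_new = 1 + 51.3163/1000

1.0513


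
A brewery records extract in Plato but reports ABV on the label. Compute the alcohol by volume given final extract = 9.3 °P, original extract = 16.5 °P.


SG = 259/(259 − P);  ABV = (OG − FG)·131.25
OG = 259/(259 − 16.5) = 1.0680
FG = 259/(259 − 9.3) = 1.0372
ABV = (1.0680 − 1.0372)·131.25

4.0420 % ABV


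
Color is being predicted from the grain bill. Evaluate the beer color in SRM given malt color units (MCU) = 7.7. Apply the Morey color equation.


SRM = 1.4922 · MCU^0.6859
SRM = 1.4922 · 7.7^0.6859

6.0516 SRM


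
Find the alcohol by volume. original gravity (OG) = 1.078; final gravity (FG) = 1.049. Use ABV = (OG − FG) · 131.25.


ABV = (1.078 − 1.049) · 131.25

3.8063 % ABV


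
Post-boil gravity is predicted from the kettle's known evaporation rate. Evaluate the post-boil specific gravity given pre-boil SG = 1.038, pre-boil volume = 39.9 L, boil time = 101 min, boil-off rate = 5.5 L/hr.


V_post = V_pre − rate·(t/60);  SG_post = 1 + (SG_pre−1)·V_pre/V_post
V_post = 39.9 − 5.5·(101/60) = 30.6417
SG_post = 1 + (1.038 − 1)·39.9/30.6417

1.0495


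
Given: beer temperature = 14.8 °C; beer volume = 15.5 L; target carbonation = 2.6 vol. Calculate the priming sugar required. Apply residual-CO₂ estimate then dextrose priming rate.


residual = 14.695·(0.01821 + 0.09011·e^(−0.04·T));  sugar = (target − residual)·4.0·V
residual = 14.695·(0.01821 + 0.09011·e^(−0.04·14.8)) = 1.0002
sugar = (2.6 − 1.0002)·4.0·15.5

99.1906 g


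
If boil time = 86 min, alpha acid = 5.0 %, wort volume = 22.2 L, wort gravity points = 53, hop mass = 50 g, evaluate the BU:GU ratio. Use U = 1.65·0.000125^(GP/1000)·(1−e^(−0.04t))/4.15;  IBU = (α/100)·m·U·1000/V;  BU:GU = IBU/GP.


U = 1.65·0.000125^(53/1000)·(1−e^(−0.04·86))/4.15 = 0.2390
IBU = (5.0/100)·50·0.2390·1000/22.2 = 26.9157
BU:GU = 26.9157/53

0.5078


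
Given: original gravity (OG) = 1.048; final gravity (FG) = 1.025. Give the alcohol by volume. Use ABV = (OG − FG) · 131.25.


ABV = (1.048 − 1.025) · 131.25

3.0188 % ABV


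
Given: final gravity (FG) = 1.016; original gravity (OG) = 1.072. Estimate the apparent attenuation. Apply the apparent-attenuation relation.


AA = (OG − FG)/(OG − 1) · 100
AA = (1.072 − 1.016)/(1.072 − 1) · 100

77.7778 %


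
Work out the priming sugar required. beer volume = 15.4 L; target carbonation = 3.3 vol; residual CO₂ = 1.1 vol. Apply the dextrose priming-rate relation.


sugar = (target − residual)·4.0·V
sugar = (3.3 − 1.1)·4.0·15.4

135.5200 g


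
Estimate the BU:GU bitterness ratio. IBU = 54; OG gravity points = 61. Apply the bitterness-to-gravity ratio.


BU:GU = IBU / OG_points
BU:GU = 54 / 61

0.8852


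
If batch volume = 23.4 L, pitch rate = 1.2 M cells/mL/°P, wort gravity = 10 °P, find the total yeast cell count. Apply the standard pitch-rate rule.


cells (billions) = rate · V_L · °P
cells = 1.2 · 23.4 · 10

280.8000 billion cells


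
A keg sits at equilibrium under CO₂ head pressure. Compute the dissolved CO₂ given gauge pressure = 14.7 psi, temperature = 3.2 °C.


vols = (P + 14.695)·(0.01821 + 0.09011·e^(−0.04·T))
vols = (14.7 + 14.695)·(0.01821 + 0.09011·e^(−0.04·3.2))

2.8658 volumes


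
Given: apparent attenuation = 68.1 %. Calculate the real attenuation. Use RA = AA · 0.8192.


RA = 68.1 · 0.8192

55.7875 %


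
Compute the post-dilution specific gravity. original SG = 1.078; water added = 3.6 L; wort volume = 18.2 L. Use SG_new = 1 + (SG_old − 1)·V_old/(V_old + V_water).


pts = (1.078 − 1)·1000·18.2/(18.2 + 3.6) = 65.1193
SG_new = 1 + 65.1193/1000

1.0651


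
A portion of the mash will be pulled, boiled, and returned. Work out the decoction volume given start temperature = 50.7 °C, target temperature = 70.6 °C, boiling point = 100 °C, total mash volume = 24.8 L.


V_dec = V_total·(T_target − T_start)/(T_boil − T_start)
V_dec = 24.8·(70.6 − 50.7)/(100 − 50.7)

10.0105 L


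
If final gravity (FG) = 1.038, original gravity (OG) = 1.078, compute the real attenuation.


AA = (OG−FG)/(OG−1)·100;  RA = AA·0.8192
AA = (1.078 − 1.038)/(1.078 − 1)·100 = 51.2821
RA = 51.2821·0.8192

42.0103 %


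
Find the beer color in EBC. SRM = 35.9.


EBC = SRM · 1.97
EBC = 35.9 · 1.97

70.7230 EBC


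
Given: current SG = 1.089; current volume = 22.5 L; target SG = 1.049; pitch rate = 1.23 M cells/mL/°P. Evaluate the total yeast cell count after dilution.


V_w = V·((SG_c−1)/(SG_t−1)−1);  °P = 259 − 259/SG_t;  cells = rate·(V+V_w)·°P
V_w = 22.5·((1.089−1)/(1.049−1)−1) = 18.3673
V_final = 22.5 + 18.3673 = 40.8673
°P = 259 − 259/1.049 = 12.0982
cells = 1.23·40.8673·12.0982

608.1377 billion cells


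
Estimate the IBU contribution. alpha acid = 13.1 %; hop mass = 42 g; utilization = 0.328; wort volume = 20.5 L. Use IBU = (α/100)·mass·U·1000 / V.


IBU = (13.1/100)·42·0.328·1000 / 20.5

88.0320 IBU


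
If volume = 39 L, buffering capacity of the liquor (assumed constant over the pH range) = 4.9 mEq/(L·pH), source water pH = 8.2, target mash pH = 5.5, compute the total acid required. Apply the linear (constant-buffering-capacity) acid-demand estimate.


acid = buffering capacity · (pH_source − pH_target) · V
acid = 4.9 · (8.2 − 5.5) · 39

515.9700 mEq


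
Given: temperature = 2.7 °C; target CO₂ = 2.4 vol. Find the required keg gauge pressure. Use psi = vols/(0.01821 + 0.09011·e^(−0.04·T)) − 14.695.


psi = 2.4/(0.01821 + 0.09011·e^(−0.04·2.7)) − 14.695

9.5241 psi


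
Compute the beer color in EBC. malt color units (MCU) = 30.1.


SRM = 1.4922·MCU^0.6859;  EBC = SRM·1.97
SRM = 1.4922·30.1^0.6859 = 15.4161
EBC = 15.4161·1.97

30.3698 EBC


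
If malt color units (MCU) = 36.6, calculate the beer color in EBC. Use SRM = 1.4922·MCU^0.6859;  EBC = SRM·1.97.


SRM = 1.4922·36.6^0.6859 = 17.6286
EBC = 17.6286·1.97

34.7284 EBC


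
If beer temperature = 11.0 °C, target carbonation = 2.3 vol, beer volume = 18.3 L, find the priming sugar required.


residual = 14.695·(0.01821 + 0.09011·e^(−0.04·T));  sugar = (target − residual)·4.0·V
residual = 14.695·(0.01821 + 0.09011·e^(−0.04·11.0)) = 1.1204
sugar = (2.3 − 1.1204)·4.0·18.3

86.3462 g


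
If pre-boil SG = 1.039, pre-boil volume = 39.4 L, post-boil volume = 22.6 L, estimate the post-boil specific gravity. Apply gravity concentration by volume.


SG_post = 1 + (SG_pre − 1)·V_pre/V_post
pts_pre = (1.039 − 1)·1000 = 39.0000
pts_post = 39.0000·39.4/22.6 = 67.9912
SG_post = 1 + 67.9912/1000

1.0680


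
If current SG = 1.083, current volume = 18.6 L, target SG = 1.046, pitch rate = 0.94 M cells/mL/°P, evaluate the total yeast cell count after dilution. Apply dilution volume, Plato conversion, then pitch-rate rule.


V_w = V·((SG_c−1)/(SG_t−1)−1);  °P = 259 − 259/SG_t;  cells = rate·(V+V_w)·°P
V_w = 18.6·((1.083−1)/(1.046−1)−1) = 14.9609
V_final = 18.6 + 14.9609 = 33.5609
°P = 259 − 259/1.046 = 11.3901
cells = 0.94·33.5609·11.3901

359.3246 billion cells


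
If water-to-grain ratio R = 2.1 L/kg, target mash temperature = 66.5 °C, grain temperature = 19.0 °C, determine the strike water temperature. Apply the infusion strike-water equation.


T_strike = (0.41/R)·(T_mash − T_grain) + T_mash
T_strike = (0.41/2.1)·(66.5 − 19.0) + 66.5

75.7738 °C


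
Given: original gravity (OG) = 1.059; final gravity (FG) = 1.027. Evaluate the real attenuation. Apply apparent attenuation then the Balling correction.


AA = (OG−FG)/(OG−1)·100;  RA = AA·0.8192
AA = (1.059 − 1.027)/(1.059 − 1)·100 = 54.2373
RA = 54.2373·0.8192

44.4312 %


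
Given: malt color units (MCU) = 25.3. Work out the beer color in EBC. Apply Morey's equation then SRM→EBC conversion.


SRM = 1.4922·MCU^0.6859;  EBC = SRM·1.97
SRM = 1.4922·25.3^0.6859 = 13.6845
EBC = 13.6845·1.97

26.9584 EBC


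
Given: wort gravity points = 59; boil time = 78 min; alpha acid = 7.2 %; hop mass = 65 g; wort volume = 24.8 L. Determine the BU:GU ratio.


U = 1.65·0.000125^(GP/1000)·(1−e^(−0.04t))/4.15;  IBU = (α/100)·m·U·1000/V;  BU:GU = IBU/GP
U = 1.65·0.000125^(59/1000)·(1−e^(−0.04·78))/4.15 = 0.2236
IBU = (7.2/100)·65·0.2236·1000/24.8 = 42.2021
BU:GU = 42.2021/59

0.7153


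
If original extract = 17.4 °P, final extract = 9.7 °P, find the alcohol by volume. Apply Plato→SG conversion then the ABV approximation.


SG = 259/(259 − P);  ABV = (OG − FG)·131.25
OG = 259/(259 − 17.4) = 1.0720
FG = 259/(259 − 9.7) = 1.0389
ABV = (1.0720 − 1.0389)·131.25

4.3458 % ABV


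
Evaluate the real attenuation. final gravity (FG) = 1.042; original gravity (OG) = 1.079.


AA = (OG−FG)/(OG−1)·100;  RA = AA·0.8192
AA = (1.079 − 1.042)/(1.079 − 1)·100 = 46.8354
RA = 46.8354·0.8192

38.3676 %


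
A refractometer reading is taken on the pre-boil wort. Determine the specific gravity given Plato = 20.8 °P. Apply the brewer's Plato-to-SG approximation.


SG = 259/(259 − P)
SG = 259/(259 − 20.8)

1.0873


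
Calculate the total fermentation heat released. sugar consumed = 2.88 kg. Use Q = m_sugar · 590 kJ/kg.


Q = 2.88 · 590

1699.2000 kJ


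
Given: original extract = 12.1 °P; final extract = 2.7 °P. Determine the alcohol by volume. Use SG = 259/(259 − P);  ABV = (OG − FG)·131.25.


OG = 259/(259 − 12.1) = 1.0490
FG = 259/(259 − 2.7) = 1.0105
ABV = (1.0490 − 1.0105)·131.25

5.0496 % ABV


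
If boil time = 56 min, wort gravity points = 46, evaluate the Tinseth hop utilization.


U = 1.65·0.000125^(GP/1000) · (1 − e^(−0.04·t))/4.15
bigness = 1.65·0.000125^(46/1000) = 1.0913
boil_factor = (1 − e^(−0.04·56))/4.15 = 0.2153
U = 1.0913 · 0.2153

0.2350


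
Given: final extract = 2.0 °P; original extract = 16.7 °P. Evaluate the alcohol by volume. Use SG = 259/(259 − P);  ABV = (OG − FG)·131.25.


OG = 259/(259 − 16.7) = 1.0689
FG = 259/(259 − 2.0) = 1.0078
ABV = (1.0689 − 1.0078)·131.25

8.0247 % ABV


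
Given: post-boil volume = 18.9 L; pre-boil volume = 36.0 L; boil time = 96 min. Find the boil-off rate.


rate = (V_pre − V_post) / (t_min/60)
rate = (36.0 − 18.9) / (96/60)

10.6875 L/hr


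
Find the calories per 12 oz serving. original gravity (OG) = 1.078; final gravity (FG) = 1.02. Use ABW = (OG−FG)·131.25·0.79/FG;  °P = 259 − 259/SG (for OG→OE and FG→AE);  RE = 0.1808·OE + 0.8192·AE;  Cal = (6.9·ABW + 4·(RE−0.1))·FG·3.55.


ABW = (1.078 − 1.02)·131.25·0.79/1.02 = 5.8960
OE = 259 − 259/1.078 = 18.7403 °P
AE = 259 − 259/1.02 = 5.0784 °P
RE = 0.1808·18.7403 + 0.8192·5.0784 = 7.5485 °P
Cal = (6.9·5.8960 + 4·(7.5485−0.1))·1.02·3.55

255.1938 kcal


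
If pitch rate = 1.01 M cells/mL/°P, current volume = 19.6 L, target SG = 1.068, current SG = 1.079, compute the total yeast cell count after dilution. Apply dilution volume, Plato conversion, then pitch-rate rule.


V_w = V·((SG_c−1)/(SG_t−1)−1);  °P = 259 − 259/SG_t;  cells = rate·(V+V_w)·°P
V_w = 19.6·((1.079−1)/(1.068−1)−1) = 3.1706
V_final = 19.6 + 3.1706 = 22.7706
°P = 259 − 259/1.068 = 16.4906
cells = 1.01·22.7706·16.4906

379.2565 billion cells


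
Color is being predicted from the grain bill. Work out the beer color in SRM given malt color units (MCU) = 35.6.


SRM = 1.4922 · MCU^0.6859
SRM = 1.4922 · 35.6^0.6859

17.2968 SRM


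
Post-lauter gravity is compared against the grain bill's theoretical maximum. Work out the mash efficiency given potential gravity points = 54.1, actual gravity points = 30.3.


efficiency = actual / potential × 100
efficiency = 30.3 / 54.1 × 100

56.0074 %


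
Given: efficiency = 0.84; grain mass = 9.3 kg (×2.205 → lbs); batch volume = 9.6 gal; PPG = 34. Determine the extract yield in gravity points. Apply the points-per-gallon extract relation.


points = lbs × PPG × eff / vol
lbs = 9.3 × 2.205 = 20.5065
points = 20.5065 × 34 × 0.84 / 9.6

61.0068 points


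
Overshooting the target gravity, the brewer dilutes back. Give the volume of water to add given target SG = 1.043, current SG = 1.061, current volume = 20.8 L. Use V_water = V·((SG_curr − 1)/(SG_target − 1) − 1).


V_water = 20.8·((1.061 − 1)/(1.043 − 1) − 1)

8.7070 L


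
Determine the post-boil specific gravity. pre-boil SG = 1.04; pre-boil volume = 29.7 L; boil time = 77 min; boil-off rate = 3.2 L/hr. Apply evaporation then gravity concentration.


V_post = V_pre − rate·(t/60);  SG_post = 1 + (SG_pre−1)·V_pre/V_post
V_post = 29.7 − 3.2·(77/60) = 25.5933
SG_post = 1 + (1.04 − 1)·29.7/25.5933

1.0464


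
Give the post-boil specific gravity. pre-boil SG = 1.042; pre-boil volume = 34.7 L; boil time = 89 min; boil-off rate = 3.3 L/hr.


V_post = V_pre − rate·(t/60);  SG_post = 1 + (SG_pre−1)·V_pre/V_post
V_post = 34.7 − 3.3·(89/60) = 29.8050
SG_post = 1 + (1.042 − 1)·34.7/29.8050

1.0489


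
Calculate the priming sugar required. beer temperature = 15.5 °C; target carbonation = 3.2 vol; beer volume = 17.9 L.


residual = 14.695·(0.01821 + 0.09011·e^(−0.04·T));  sugar = (target − residual)·4.0·V
residual = 14.695·(0.01821 + 0.09011·e^(−0.04·15.5)) = 0.9799
sugar = (3.2 − 0.9799)·4.0·17.9

158.9574 g


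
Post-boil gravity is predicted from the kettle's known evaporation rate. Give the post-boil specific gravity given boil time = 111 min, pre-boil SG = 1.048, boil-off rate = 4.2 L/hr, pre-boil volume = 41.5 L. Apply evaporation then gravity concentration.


V_post = V_pre − rate·(t/60);  SG_post = 1 + (SG_pre−1)·V_pre/V_post
V_post = 41.5 − 4.2·(111/60) = 33.7300
SG_post = 1 + (1.048 − 1)·41.5/33.7300

1.0591


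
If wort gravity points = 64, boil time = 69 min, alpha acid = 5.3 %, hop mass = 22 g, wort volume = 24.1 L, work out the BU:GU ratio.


U = 1.65·0.000125^(GP/1000)·(1−e^(−0.04t))/4.15;  IBU = (α/100)·m·U·1000/V;  BU:GU = IBU/GP
U = 1.65·0.000125^(64/1000)·(1−e^(−0.04·69))/4.15 = 0.2095
IBU = (5.3/100)·22·0.2095·1000/24.1 = 10.1373
BU:GU = 10.1373/64

0.1584


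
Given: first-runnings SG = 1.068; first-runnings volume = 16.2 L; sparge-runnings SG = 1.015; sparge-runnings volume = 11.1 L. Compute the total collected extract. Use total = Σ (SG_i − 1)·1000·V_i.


first = (1.068 − 1)·1000·16.2 = 1101.6000
sparge = (1.015 − 1)·1000·11.1 = 166.5000
total = 1101.6000 + 166.5000

1268.1000 gravity·L


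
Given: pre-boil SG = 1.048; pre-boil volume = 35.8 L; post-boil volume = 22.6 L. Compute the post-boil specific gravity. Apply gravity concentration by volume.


SG_post = 1 + (SG_pre − 1)·V_pre/V_post
pts_pre = (1.048 − 1)·1000 = 48.0000
pts_post = 48.0000·35.8/22.6 = 76.0354
SG_post = 1 + 76.0354/1000

1.0760


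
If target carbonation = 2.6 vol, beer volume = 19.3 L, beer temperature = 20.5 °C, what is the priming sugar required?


residual = 14.695·(0.01821 + 0.09011·e^(−0.04·T));  sugar = (target − residual)·4.0·V
residual = 14.695·(0.01821 + 0.09011·e^(−0.04·20.5)) = 0.8508
sugar = (2.6 − 0.8508)·4.0·19.3

135.0382 g


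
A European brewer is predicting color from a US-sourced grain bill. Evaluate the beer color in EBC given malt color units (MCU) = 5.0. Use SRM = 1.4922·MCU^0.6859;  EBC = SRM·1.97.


SRM = 1.4922·5.0^0.6859 = 4.5004
EBC = 4.5004·1.97

8.8658 EBC


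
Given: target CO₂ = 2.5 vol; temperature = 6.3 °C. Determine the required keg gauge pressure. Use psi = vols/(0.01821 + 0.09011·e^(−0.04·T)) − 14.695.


psi = 2.5/(0.01821 + 0.09011·e^(−0.04·6.3)) − 14.695

13.6344 psi


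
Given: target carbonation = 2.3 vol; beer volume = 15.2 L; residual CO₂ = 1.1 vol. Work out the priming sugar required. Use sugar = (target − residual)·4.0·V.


sugar = (2.3 − 1.1)·4.0·15.2

72.9600 g


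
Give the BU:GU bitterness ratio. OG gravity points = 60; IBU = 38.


BU:GU = IBU / OG_points
BU:GU = 38 / 60

0.6333


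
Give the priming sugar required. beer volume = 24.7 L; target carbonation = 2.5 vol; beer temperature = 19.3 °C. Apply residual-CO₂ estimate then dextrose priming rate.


residual = 14.695·(0.01821 + 0.09011·e^(−0.04·T));  sugar = (target − residual)·4.0·V
residual = 14.695·(0.01821 + 0.09011·e^(−0.04·19.3)) = 0.8795
sugar = (2.5 − 0.8795)·4.0·24.7

160.1076 g


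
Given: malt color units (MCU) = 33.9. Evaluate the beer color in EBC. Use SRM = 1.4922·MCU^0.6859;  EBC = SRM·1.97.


SRM = 1.4922·33.9^0.6859 = 16.7260
EBC = 16.7260·1.97

32.9501 EBC


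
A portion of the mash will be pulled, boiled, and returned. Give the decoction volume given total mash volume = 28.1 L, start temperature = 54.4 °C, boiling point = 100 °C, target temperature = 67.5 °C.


V_dec = V_total·(T_target − T_start)/(T_boil − T_start)
V_dec = 28.1·(67.5 − 54.4)/(100 − 54.4)

8.0726 L


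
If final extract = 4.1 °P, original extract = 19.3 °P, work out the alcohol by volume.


SG = 259/(259 − P);  ABV = (OG − FG)·131.25
OG = 259/(259 − 19.3) = 1.0805
FG = 259/(259 − 4.1) = 1.0161
ABV = (1.0805 − 1.0161)·131.25

8.4568 % ABV


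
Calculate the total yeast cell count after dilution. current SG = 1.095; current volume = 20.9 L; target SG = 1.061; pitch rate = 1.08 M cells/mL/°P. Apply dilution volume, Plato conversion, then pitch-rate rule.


V_w = V·((SG_c−1)/(SG_t−1)−1);  °P = 259 − 259/SG_t;  cells = rate·(V+V_w)·°P
V_w = 20.9·((1.095−1)/(1.061−1)−1) = 11.6492
V_final = 20.9 + 11.6492 = 32.5492
°P = 259 − 259/1.061 = 14.8907
cells = 1.08·32.5492·14.8907

523.4534 billion cells


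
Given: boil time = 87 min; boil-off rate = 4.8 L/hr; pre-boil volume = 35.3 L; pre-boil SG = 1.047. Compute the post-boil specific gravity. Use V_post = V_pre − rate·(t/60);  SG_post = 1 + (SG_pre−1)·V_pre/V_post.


V_post = 35.3 − 4.8·(87/60) = 28.3400
SG_post = 1 + (1.047 − 1)·35.3/28.3400

1.0585


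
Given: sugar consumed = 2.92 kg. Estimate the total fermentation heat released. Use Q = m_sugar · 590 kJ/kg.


Q = 2.92 · 590

1722.8000 kJ


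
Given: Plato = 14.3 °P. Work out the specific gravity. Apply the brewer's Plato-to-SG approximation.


SG = 259/(259 − P)
SG = 259/(259 − 14.3)

1.0584


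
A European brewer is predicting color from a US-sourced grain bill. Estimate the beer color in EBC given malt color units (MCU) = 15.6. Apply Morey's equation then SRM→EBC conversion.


SRM = 1.4922·MCU^0.6859;  EBC = SRM·1.97
SRM = 1.4922·15.6^0.6859 = 9.8218
EBC = 9.8218·1.97

19.3490 EBC


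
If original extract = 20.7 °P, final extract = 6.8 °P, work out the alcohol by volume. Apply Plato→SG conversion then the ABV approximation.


SG = 259/(259 − P);  ABV = (OG − FG)·131.25
OG = 259/(259 − 20.7) = 1.0869
FG = 259/(259 − 6.8) = 1.0270
ABV = (1.0869 − 1.0270)·131.25

7.8622 % ABV


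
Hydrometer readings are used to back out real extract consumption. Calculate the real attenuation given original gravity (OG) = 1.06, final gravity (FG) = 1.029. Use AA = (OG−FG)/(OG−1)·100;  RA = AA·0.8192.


AA = (1.06 − 1.029)/(1.06 − 1)·100 = 51.6667
RA = 51.6667·0.8192

42.3253 %


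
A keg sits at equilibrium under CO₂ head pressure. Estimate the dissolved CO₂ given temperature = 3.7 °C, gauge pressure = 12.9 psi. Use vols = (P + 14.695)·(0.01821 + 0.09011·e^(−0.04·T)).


vols = (12.9 + 14.695)·(0.01821 + 0.09011·e^(−0.04·3.7))

2.6470 volumes


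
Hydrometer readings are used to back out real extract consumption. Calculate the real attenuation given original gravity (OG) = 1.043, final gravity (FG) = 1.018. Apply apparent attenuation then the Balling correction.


AA = (OG−FG)/(OG−1)·100;  RA = AA·0.8192
AA = (1.043 − 1.018)/(1.043 − 1)·100 = 58.1395
RA = 58.1395·0.8192

47.6279 %


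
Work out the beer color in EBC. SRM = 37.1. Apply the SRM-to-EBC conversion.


EBC = SRM · 1.97
EBC = 37.1 · 1.97

73.0870 EBC


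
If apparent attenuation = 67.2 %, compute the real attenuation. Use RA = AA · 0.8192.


RA = 67.2 · 0.8192

55.0502 %


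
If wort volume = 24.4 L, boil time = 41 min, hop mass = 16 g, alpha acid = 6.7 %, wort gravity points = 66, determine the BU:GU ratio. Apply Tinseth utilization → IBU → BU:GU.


U = 1.65·0.000125^(GP/1000)·(1−e^(−0.04t))/4.15;  IBU = (α/100)·m·U·1000/V;  BU:GU = IBU/GP
U = 1.65·0.000125^(66/1000)·(1−e^(−0.04·41))/4.15 = 0.1771
IBU = (6.7/100)·16·0.1771·1000/24.4 = 7.7801
BU:GU = 7.7801/66

0.1179


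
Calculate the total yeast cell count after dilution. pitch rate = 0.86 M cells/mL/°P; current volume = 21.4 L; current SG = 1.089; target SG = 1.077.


V_w = V·((SG_c−1)/(SG_t−1)−1);  °P = 259 − 259/SG_t;  cells = rate·(V+V_w)·°P
V_w = 21.4·((1.089−1)/(1.077−1)−1) = 3.3351
V_final = 21.4 + 3.3351 = 24.7351
°P = 259 − 259/1.077 = 18.5172
cells = 0.86·24.7351·18.5172

393.9003 billion cells


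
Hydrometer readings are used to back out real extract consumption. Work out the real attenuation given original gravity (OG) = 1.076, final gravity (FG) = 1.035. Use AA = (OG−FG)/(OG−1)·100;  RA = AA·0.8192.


AA = (1.076 − 1.035)/(1.076 − 1)·100 = 53.9474
RA = 53.9474·0.8192

44.1937 %


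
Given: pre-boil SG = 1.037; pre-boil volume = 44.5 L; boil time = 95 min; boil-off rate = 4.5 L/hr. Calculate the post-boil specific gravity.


V_post = V_pre − rate·(t/60);  SG_post = 1 + (SG_pre−1)·V_pre/V_post
V_post = 44.5 − 4.5·(95/60) = 37.3750
SG_post = 1 + (1.037 − 1)·44.5/37.3750

1.0441


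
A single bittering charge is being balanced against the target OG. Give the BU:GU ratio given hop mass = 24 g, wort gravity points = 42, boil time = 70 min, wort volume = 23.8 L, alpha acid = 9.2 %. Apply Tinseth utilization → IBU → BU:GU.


U = 1.65·0.000125^(GP/1000)·(1−e^(−0.04t))/4.15;  IBU = (α/100)·m·U·1000/V;  BU:GU = IBU/GP
U = 1.65·0.000125^(42/1000)·(1−e^(−0.04·70))/4.15 = 0.2560
IBU = (9.2/100)·24·0.2560·1000/23.8 = 23.7510
BU:GU = 23.7510/42

0.5655
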